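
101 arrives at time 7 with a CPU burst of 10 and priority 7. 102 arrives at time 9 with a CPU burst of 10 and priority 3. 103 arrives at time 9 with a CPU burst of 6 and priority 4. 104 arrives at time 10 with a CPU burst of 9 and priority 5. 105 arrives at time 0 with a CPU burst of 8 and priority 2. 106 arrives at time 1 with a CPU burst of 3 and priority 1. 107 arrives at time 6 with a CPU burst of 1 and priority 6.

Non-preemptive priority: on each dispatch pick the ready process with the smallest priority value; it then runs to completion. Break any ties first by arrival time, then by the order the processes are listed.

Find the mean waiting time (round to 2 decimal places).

Timeline: | 105 0-8 | 106 8-11 | 102 11-21 | 103 21-27 | 104 27-36 | 107 36-37 | 101 37-47 |
Completion: 101=47  102=21  103=27  104=36  105=8  106=11  107=37
Waiting times: 101=30, 102=2, 103=12, 104=17, 105=0, 106=7, 107=30
Average waiting = (30+2+12+17+0+7+30) / 7 = 98/7 = 14.00

14.00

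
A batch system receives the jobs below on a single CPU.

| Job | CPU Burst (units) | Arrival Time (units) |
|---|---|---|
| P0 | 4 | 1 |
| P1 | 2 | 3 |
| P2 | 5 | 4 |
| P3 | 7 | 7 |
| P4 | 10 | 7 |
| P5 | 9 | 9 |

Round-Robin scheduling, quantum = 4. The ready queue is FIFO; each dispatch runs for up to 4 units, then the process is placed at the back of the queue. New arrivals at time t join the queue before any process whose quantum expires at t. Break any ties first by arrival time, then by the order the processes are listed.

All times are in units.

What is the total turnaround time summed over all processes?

Timeline: | idle 0-1 | P0 1-5 | P1 5-7 | P2 7-11 | P3 11-15 | P4 15-19 | P5 19-23 | P2 23-24 | P3 24-27 | P4 27-31 | P5 31-35 | P4 35-37 | P5 37-38 |
Completion: P0=5  P1=7  P2=24  P3=27  P4=37  P5=38
Turnaround (C−A): P0=4  P1=4  P2=20  P3=20  P4=30  P5=29
Turnaround = completion − arrival: P0=4, P1=4, P2=20, P3=20, P4=30, P5=29
Total turnaround = 4 + 4 + 20 + 20 + 30 + 29 = 107

107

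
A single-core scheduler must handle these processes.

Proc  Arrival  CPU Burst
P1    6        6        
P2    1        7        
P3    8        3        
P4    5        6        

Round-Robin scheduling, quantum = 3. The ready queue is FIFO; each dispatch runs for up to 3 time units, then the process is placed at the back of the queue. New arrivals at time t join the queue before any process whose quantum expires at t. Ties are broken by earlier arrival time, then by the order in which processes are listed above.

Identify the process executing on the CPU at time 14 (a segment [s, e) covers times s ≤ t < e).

Timeline: | idle 0-1 | P2 1-7 | P4 7-10 | P1 10-13 | P2 13-14 | P3 14-17 | P4 17-20 | P1 20-23 |
Completion: P1=23  P2=14  P3=17  P4=20

P3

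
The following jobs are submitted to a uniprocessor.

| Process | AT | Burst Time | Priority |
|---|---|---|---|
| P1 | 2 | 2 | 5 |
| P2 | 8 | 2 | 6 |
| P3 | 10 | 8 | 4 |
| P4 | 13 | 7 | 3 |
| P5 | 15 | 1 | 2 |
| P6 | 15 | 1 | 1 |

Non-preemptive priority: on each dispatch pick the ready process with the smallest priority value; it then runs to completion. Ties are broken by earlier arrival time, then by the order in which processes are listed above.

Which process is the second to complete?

Gantt: | idle 0-2 | P1 2-4 | idle 4-8 | P2 8-10 | P3 10-18 | P6 18-19 | P5 19-20 | P4 20-27 |
Completion: P1=4  P2=10  P3=18  P4=27  P5=20  P6=19
Finish order: P1 → P2 → P3 → P6 → P5 → P4

P2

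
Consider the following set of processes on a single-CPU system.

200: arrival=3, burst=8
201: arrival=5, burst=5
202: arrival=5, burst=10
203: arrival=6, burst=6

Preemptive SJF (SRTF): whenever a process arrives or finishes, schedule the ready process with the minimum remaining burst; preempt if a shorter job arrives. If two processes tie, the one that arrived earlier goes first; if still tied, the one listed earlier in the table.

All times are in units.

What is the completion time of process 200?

Schedule: | idle 0-3 | 200 3-5 | 201 5-10 | 200 10-16 | 203 16-22 | 202 22-32 |
Completion: 200=16  201=10  202=32  203=22
Turnaround (C−A): 200=13  201=5  202=27  203=16

16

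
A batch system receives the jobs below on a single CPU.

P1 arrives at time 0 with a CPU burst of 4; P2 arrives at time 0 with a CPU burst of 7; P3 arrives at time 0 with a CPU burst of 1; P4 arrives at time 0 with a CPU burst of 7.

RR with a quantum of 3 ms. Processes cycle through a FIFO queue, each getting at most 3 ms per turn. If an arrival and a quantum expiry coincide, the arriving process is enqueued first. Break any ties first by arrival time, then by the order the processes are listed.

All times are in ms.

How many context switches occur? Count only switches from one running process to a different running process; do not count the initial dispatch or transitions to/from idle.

8

Timeline: | P1 0-3 | P2 3-6 | P3 6-7 | P4 7-10 | P1 10-11 | P2 11-14 | P4 14-17 | P2 17-18 | P4 18-19 |
Completion: P1=11  P2=18  P3=7  P4=19
Turnaround (C−A): P1=11  P2=18  P3=7  P4=19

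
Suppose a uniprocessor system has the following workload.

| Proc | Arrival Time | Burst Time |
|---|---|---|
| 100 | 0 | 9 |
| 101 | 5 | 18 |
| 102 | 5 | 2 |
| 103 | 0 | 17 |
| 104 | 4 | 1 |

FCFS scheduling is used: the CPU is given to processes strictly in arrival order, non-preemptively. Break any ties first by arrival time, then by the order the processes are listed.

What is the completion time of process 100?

Schedule: | 100 0-9 | 103 9-26 | 104 26-27 | 101 27-45 | 102 45-47 |
Completion: 100=9  101=45  102=47  103=26  104=27
Turnaround (C−A): 100=9  101=40  102=42  103=26  104=23

9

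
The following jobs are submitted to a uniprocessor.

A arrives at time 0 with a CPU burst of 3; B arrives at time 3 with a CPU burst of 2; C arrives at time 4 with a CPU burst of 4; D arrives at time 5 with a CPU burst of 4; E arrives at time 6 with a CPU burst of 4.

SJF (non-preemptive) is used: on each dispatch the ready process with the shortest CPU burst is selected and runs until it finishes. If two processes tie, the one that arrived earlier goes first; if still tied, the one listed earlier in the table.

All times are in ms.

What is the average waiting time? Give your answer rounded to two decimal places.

Gantt: | A 0-3 | B 3-5 | C 5-9 | D 9-13 | E 13-17 |
Completion: A=3  B=5  C=9  D=13  E=17
Turnaround (C−A): A=3  B=2  C=5  D=8  E=11
Waiting times: A=0, B=0, C=1, D=4, E=7
Average waiting = (0+0+1+4+7) / 5 = 12/5 = 2.40

2.40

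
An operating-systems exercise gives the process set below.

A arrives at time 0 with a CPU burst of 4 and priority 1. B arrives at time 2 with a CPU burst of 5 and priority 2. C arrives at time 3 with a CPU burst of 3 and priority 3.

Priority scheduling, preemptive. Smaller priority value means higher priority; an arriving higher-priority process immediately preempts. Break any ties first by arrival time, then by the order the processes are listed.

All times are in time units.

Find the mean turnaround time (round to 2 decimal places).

6.67

Schedule: | A 0-4 | B 4-9 | C 9-12 |
Completion: A=4  B=9  C=12
Turnaround (C−A): A=4  B=7  C=9
Turnaround times: A=4, B=7, C=9
Average turnaround = (4+7+9) / 3 = 20/3 = 6.67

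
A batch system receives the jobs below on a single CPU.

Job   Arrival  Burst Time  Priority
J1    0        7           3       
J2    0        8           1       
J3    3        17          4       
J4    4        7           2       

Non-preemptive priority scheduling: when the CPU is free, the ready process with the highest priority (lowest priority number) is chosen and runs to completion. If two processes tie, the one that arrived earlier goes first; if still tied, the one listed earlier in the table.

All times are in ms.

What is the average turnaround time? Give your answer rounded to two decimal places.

Timeline: | J2 0-8 | J4 8-15 | J1 15-22 | J3 22-39 |
Completion: J1=22  J2=8  J3=39  J4=15
Turnaround times: J1=22, J2=8, J3=36, J4=11
Average turnaround = (22+8+36+11) / 4 = 77/4 = 19.25

19.25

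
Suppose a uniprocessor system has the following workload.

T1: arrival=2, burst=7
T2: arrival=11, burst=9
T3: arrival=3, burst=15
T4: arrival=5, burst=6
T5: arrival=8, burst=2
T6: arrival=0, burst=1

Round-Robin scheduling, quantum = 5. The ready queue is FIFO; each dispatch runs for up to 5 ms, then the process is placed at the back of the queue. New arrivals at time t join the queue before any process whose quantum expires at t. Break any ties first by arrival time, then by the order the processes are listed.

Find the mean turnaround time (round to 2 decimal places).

Timeline: | T6 0-1 | idle 1-2 | T1 2-7 | T3 7-12 | T4 12-17 | T1 17-19 | T5 19-21 | T2 21-26 | T3 26-31 | T4 31-32 | T2 32-36 | T3 36-41 |
Completion: T1=19  T2=36  T3=41  T4=32  T5=21  T6=1
Turnaround (C−A): T1=17  T2=25  T3=38  T4=27  T5=13  T6=1
Turnaround times: T1=17, T2=25, T3=38, T4=27, T5=13, T6=1
Average turnaround = (17+25+38+27+13+1) / 6 = 121/6 = 20.17

20.17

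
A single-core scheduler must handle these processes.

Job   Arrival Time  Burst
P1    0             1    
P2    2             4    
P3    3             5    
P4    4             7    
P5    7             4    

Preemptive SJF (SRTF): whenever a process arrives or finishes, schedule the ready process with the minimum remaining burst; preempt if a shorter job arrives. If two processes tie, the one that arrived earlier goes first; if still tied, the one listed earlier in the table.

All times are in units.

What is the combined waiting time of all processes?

Timeline: | P1 0-1 | idle 1-2 | P2 2-6 | P3 6-11 | P5 11-15 | P4 15-22 |
Completion: P1=1  P2=6  P3=11  P4=22  P5=15
Waiting = turnaround − burst: P1=0, P2=0, P3=3, P4=11, P5=4
Total waiting = 0 + 0 + 3 + 11 + 4 = 18

18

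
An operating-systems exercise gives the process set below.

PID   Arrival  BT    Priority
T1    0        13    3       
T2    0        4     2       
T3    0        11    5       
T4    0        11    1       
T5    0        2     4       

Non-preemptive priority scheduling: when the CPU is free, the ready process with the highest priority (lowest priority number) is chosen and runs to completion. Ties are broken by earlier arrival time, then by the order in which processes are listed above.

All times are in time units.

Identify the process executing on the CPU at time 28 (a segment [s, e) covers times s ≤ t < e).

T5

Timeline: | T4 0-11 | T2 11-15 | T1 15-28 | T5 28-30 | T3 30-41 |
Completion: T1=28  T2=15  T3=41  T4=11  T5=30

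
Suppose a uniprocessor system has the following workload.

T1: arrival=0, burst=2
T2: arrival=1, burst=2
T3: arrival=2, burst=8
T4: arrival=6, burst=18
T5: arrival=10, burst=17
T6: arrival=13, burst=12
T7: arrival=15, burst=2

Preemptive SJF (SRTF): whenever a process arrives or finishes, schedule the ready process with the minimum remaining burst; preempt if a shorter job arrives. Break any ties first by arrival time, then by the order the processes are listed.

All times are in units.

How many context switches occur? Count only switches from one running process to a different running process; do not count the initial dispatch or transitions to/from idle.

8

Schedule: | T1 0-2 | T2 2-4 | T3 4-12 | T5 12-13 | T6 13-15 | T7 15-17 | T6 17-27 | T5 27-43 | T4 43-61 |
Completion: T1=2  T2=4  T3=12  T4=61  T5=43  T6=27  T7=17
Turnaround (C−A): T1=2  T2=3  T3=10  T4=55  T5=33  T6=14  T7=2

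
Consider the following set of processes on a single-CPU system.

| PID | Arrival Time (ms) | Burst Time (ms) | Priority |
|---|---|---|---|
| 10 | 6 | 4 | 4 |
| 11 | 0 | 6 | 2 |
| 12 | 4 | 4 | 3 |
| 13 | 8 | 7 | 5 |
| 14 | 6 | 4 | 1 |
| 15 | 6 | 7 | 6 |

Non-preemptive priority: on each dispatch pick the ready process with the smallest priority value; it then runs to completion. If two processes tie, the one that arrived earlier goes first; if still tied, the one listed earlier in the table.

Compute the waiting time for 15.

Timeline: | 11 0-6 | 14 6-10 | 12 10-14 | 10 14-18 | 13 18-25 | 15 25-32 |
Completion: 10=18  11=6  12=14  13=25  14=10  15=32
Turnaround (C−A): 10=12  11=6  12=10  13=17  14=4  15=26
Waiting(15) = turnaround − burst = 26 − 7 = 19

19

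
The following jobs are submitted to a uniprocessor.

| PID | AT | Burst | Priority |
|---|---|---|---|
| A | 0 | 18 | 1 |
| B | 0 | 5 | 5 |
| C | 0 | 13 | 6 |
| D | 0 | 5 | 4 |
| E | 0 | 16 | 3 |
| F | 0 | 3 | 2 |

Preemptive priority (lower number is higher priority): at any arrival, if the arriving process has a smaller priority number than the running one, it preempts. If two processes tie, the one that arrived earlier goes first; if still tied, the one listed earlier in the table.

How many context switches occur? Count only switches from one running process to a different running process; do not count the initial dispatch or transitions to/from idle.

Schedule: | A 0-18 | F 18-21 | E 21-37 | D 37-42 | B 42-47 | C 47-60 |
Completion: A=18  B=47  C=60  D=42  E=37  F=21

5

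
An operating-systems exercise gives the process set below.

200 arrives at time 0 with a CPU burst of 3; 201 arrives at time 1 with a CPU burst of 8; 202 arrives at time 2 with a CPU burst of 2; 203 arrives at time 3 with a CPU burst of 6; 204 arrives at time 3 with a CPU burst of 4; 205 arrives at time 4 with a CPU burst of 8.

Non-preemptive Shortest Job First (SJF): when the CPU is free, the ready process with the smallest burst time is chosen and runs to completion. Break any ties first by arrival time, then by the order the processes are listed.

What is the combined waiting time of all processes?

Timeline: | 200 0-3 | 202 3-5 | 204 5-9 | 203 9-15 | 201 15-23 | 205 23-31 |
Completion: 200=3  201=23  202=5  203=15  204=9  205=31
Turnaround (C−A): 200=3  201=22  202=3  203=12  204=6  205=27
Waiting = turnaround − burst: 200=0, 201=14, 202=1, 203=6, 204=2, 205=19
Total waiting = 0 + 14 + 1 + 6 + 2 + 19 = 42

42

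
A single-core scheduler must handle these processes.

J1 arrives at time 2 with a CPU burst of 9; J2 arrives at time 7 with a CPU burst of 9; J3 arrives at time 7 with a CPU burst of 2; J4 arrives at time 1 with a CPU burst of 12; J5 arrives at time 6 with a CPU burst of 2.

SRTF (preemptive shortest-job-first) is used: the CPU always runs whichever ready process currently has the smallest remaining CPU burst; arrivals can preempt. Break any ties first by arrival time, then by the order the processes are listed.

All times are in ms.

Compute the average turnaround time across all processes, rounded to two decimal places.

Gantt: | idle 0-1 | J4 1-2 | J1 2-6 | J5 6-8 | J3 8-10 | J1 10-15 | J2 15-24 | J4 24-35 |
Completion: J1=15  J2=24  J3=10  J4=35  J5=8
Turnaround (C−A): J1=13  J2=17  J3=3  J4=34  J5=2
Turnaround times: J1=13, J2=17, J3=3, J4=34, J5=2
Average turnaround = (13+17+3+34+2) / 5 = 69/5 = 13.80

13.80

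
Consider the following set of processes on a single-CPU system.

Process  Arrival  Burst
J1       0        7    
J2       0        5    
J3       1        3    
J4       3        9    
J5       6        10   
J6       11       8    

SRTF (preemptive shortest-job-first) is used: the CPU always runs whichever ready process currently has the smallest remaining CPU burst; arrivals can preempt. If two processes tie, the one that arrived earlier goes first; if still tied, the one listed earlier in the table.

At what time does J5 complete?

Gantt: | J2 0-1 | J3 1-4 | J2 4-8 | J1 8-15 | J6 15-23 | J4 23-32 | J5 32-42 |
Completion: J1=15  J2=8  J3=4  J4=32  J5=42  J6=23
Turnaround (C−A): J1=15  J2=8  J3=3  J4=29  J5=36  J6=12

42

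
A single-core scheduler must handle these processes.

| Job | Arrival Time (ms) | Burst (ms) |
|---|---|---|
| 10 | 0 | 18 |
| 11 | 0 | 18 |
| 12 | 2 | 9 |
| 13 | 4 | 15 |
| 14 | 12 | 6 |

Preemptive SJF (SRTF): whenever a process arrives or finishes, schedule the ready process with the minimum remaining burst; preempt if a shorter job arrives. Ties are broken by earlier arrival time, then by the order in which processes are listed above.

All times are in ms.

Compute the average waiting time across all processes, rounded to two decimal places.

18.20

Timeline: | 10 0-2 | 12 2-11 | 13 11-12 | 14 12-18 | 13 18-32 | 10 32-48 | 11 48-66 |
Completion: 10=48  11=66  12=11  13=32  14=18
Waiting times: 10=30, 11=48, 12=0, 13=13, 14=0
Average waiting = (30+48+0+13+0) / 5 = 91/5 = 18.20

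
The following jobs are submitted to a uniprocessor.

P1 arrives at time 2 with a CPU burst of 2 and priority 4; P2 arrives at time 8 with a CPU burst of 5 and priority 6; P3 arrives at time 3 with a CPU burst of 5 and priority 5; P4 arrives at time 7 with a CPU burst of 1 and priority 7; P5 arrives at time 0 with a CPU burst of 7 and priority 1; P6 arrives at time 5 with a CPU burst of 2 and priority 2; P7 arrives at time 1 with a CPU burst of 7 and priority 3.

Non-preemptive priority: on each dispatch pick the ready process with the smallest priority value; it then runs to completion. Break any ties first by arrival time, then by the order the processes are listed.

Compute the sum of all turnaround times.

Gantt: | P5 0-7 | P6 7-9 | P7 9-16 | P1 16-18 | P3 18-23 | P2 23-28 | P4 28-29 |
Completion: P1=18  P2=28  P3=23  P4=29  P5=7  P6=9  P7=16
Turnaround (C−A): P1=16  P2=20  P3=20  P4=22  P5=7  P6=4  P7=15
Turnaround = completion − arrival: P1=16, P2=20, P3=20, P4=22, P5=7, P6=4, P7=15
Total turnaround = 16 + 20 + 20 + 22 + 7 + 4 + 15 = 104

104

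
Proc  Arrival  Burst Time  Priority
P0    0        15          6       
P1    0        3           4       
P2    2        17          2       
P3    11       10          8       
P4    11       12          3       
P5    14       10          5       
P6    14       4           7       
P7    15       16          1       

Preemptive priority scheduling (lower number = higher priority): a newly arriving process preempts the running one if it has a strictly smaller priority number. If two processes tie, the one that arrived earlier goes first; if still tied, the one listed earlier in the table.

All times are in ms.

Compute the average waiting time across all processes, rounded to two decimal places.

Schedule: | P1 0-2 | P2 2-15 | P7 15-31 | P2 31-35 | P4 35-47 | P1 47-48 | P5 48-58 | P0 58-73 | P6 73-77 | P3 77-87 |
Completion: P0=73  P1=48  P2=35  P3=87  P4=47  P5=58  P6=77  P7=31
Turnaround (C−A): P0=73  P1=48  P2=33  P3=76  P4=36  P5=44  P6=63  P7=16
Waiting times: P0=58, P1=45, P2=16, P3=66, P4=24, P5=34, P6=59, P7=0
Average waiting = (58+45+16+66+24+34+59+0) / 8 = 302/8 = 37.75

37.75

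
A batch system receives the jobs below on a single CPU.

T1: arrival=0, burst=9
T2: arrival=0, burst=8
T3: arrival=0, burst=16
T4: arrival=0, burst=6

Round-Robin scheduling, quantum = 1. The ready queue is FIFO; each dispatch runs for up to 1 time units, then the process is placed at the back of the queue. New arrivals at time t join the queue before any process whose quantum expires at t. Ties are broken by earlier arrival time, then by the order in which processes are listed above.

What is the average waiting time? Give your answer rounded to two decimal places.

Gantt: | T1 0-1 | T2 1-2 | T3 2-3 | T4 3-4 | T1 4-5 | T2 5-6 | T3 6-7 | T4 7-8 | T1 8-9 | T2 9-10 | T3 10-11 | T4 11-12 | T1 12-13 | T2 13-14 | T3 14-15 | T4 15-16 | T1 16-17 | T2 17-18 | T3 18-19 | T4 19-20 | T1 20-21 | T2 21-22 | T3 22-23 | T4 23-24 | T1 24-25 | T2 25-26 | T3 26-27 | T1 27-28 | T2 28-29 | T3 29-30 | T1 30-31 | T3 31-39 |
Completion: T1=31  T2=29  T3=39  T4=24
Turnaround (C−A): T1=31  T2=29  T3=39  T4=24
Waiting times: T1=22, T2=21, T3=23, T4=18
Average waiting = (22+21+23+18) / 4 = 84/4 = 21.00

21.00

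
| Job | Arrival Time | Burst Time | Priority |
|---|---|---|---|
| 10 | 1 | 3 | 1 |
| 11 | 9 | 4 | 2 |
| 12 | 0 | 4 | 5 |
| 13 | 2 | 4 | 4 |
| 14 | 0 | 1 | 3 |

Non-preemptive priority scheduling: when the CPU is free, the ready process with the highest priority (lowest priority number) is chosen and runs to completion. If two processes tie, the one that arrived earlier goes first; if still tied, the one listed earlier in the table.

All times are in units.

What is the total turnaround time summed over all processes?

Gantt: | 14 0-1 | 10 1-4 | 13 4-8 | 12 8-12 | 11 12-16 |
Completion: 10=4  11=16  12=12  13=8  14=1
Turnaround = completion − arrival: 10=3, 11=7, 12=12, 13=6, 14=1
Total turnaround = 3 + 7 + 12 + 6 + 1 = 29

29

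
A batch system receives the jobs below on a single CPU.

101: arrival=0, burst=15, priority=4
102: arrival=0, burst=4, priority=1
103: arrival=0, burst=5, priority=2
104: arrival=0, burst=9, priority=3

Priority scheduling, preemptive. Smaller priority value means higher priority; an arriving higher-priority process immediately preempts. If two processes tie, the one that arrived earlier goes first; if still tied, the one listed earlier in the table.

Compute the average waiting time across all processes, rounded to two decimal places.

Gantt: | 102 0-4 | 103 4-9 | 104 9-18 | 101 18-33 |
Completion: 101=33  102=4  103=9  104=18
Turnaround (C−A): 101=33  102=4  103=9  104=18
Waiting times: 101=18, 102=0, 103=4, 104=9
Average waiting = (18+0+4+9) / 4 = 31/4 = 7.75

7.75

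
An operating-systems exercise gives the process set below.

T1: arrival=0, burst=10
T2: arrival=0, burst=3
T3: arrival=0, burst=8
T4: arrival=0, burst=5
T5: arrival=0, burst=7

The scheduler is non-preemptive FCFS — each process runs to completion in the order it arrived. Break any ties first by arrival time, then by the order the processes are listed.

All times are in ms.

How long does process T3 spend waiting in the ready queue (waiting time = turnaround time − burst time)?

13

Gantt: | T1 0-10 | T2 10-13 | T3 13-21 | T4 21-26 | T5 26-33 |
Completion: T1=10  T2=13  T3=21  T4=26  T5=33
Turnaround (C−A): T1=10  T2=13  T3=21  T4=26  T5=33
Waiting(T3) = turnaround − burst = 21 − 8 = 13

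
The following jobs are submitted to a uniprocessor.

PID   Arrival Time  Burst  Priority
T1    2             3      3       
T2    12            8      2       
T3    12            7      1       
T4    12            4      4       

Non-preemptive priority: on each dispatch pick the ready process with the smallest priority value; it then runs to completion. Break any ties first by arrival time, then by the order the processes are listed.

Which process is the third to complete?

T2

Timeline: | idle 0-2 | T1 2-5 | idle 5-12 | T3 12-19 | T2 19-27 | T4 27-31 |
Completion: T1=5  T2=27  T3=19  T4=31
Finish order: T1 → T3 → T2 → T4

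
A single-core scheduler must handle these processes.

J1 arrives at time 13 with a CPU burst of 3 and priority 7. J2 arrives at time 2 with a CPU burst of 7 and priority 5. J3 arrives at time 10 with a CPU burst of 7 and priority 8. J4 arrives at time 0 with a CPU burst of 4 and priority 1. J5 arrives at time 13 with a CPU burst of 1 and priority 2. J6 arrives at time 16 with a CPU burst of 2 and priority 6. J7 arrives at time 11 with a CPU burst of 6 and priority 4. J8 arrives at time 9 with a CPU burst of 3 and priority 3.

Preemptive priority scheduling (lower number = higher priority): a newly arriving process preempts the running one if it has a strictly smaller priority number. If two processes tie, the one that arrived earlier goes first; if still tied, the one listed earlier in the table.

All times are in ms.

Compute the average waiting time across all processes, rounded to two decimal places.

5.63

Schedule: | J4 0-4 | J2 4-9 | J8 9-12 | J7 12-13 | J5 13-14 | J7 14-19 | J2 19-21 | J6 21-23 | J1 23-26 | J3 26-33 |
Completion: J1=26  J2=21  J3=33  J4=4  J5=14  J6=23  J7=19  J8=12
Waiting times: J1=10, J2=12, J3=16, J4=0, J5=0, J6=5, J7=2, J8=0
Average waiting = (10+12+16+0+0+5+2+0) / 8 = 45/8 = 5.63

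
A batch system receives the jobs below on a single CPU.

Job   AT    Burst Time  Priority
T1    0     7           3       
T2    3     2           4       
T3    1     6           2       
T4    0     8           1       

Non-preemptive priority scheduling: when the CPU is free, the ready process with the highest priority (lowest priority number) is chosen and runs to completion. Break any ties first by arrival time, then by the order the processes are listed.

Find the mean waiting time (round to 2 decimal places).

9.75

Timeline: | T4 0-8 | T3 8-14 | T1 14-21 | T2 21-23 |
Completion: T1=21  T2=23  T3=14  T4=8
Turnaround (C−A): T1=21  T2=20  T3=13  T4=8
Waiting times: T1=14, T2=18, T3=7, T4=0
Average waiting = (14+18+7+0) / 4 = 39/4 = 9.75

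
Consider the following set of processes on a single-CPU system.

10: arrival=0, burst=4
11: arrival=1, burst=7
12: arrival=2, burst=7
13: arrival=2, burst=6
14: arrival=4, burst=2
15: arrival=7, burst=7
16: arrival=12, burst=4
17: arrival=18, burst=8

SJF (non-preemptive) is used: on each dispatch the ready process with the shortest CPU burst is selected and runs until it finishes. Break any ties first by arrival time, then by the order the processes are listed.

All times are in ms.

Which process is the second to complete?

14

Timeline: | 10 0-4 | 14 4-6 | 13 6-12 | 16 12-16 | 11 16-23 | 12 23-30 | 15 30-37 | 17 37-45 |
Completion: 10=4  11=23  12=30  13=12  14=6  15=37  16=16  17=45
Finish order: 10 → 14 → 13 → 16 → 11 → 12 → 15 → 17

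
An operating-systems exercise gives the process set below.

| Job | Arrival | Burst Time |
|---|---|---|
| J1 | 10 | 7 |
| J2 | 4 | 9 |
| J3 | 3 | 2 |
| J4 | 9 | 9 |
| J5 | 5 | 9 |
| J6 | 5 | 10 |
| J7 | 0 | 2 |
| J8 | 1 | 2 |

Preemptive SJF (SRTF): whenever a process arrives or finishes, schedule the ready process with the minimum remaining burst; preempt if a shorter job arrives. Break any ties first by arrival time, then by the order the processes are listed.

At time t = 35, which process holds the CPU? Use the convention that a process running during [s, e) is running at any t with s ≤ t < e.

J4

Timeline: | J7 0-2 | J8 2-4 | J3 4-6 | J2 6-15 | J1 15-22 | J5 22-31 | J4 31-40 | J6 40-50 |
Completion: J1=22  J2=15  J3=6  J4=40  J5=31  J6=50  J7=2  J8=4
Turnaround (C−A): J1=12  J2=11  J3=3  J4=31  J5=26  J6=45  J7=2  J8=3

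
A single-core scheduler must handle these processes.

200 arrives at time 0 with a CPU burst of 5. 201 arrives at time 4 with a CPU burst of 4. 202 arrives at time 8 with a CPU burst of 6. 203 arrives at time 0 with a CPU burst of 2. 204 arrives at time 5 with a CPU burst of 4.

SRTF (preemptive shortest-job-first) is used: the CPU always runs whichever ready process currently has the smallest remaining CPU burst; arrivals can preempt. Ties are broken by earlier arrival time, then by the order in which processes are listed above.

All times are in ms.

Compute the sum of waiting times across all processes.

18

Gantt: | 203 0-2 | 200 2-7 | 201 7-11 | 204 11-15 | 202 15-21 |
Completion: 200=7  201=11  202=21  203=2  204=15
Turnaround (C−A): 200=7  201=7  202=13  203=2  204=10
Waiting = turnaround − burst: 200=2, 201=3, 202=7, 203=0, 204=6
Total waiting = 2 + 3 + 7 + 0 + 6 = 18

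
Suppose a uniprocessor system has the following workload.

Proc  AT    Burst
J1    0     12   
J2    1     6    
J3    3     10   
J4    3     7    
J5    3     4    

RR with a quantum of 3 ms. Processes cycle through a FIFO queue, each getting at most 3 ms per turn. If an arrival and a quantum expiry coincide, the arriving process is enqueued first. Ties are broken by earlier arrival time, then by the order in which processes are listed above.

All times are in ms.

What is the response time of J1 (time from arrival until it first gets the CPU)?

0

Timeline: | J1 0-3 | J2 3-6 | J3 6-9 | J4 9-12 | J5 12-15 | J1 15-18 | J2 18-21 | J3 21-24 | J4 24-27 | J5 27-28 | J1 28-31 | J3 31-34 | J4 34-35 | J1 35-38 | J3 38-39 |
Completion: J1=38  J2=21  J3=39  J4=35  J5=28
Turnaround (C−A): J1=38  J2=20  J3=36  J4=32  J5=25
Response(J1) = first start − arrival = 0 − 0 = 0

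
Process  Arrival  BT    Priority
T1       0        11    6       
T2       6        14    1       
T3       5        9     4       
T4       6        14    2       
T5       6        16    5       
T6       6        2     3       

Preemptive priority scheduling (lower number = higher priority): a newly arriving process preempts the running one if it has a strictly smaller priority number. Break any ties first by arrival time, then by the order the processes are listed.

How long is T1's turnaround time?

Timeline: | T1 0-5 | T3 5-6 | T2 6-20 | T4 20-34 | T6 34-36 | T3 36-44 | T5 44-60 | T1 60-66 |
Completion: T1=66  T2=20  T3=44  T4=34  T5=60  T6=36
Turnaround (C−A): T1=66  T2=14  T3=39  T4=28  T5=54  T6=30
Turnaround(T1) = completion − arrival = 66 − 0 = 66

66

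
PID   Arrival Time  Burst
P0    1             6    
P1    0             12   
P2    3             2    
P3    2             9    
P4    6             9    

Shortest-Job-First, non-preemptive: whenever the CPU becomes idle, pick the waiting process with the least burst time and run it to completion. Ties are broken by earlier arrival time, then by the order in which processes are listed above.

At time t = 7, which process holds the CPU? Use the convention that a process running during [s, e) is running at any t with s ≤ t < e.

P1

Gantt: | P1 0-12 | P2 12-14 | P0 14-20 | P3 20-29 | P4 29-38 |
Completion: P0=20  P1=12  P2=14  P3=29  P4=38
Turnaround (C−A): P0=19  P1=12  P2=11  P3=27  P4=32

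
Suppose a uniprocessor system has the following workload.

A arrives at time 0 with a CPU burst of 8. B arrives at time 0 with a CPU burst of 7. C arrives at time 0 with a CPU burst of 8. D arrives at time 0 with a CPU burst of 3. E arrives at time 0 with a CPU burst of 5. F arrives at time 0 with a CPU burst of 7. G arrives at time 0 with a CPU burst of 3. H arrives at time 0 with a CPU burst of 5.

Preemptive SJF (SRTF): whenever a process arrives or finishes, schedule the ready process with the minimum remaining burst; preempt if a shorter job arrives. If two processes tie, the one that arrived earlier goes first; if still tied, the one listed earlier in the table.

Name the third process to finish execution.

Timeline: | D 0-3 | G 3-6 | E 6-11 | H 11-16 | B 16-23 | F 23-30 | A 30-38 | C 38-46 |
Completion: A=38  B=23  C=46  D=3  E=11  F=30  G=6  H=16
Turnaround (C−A): A=38  B=23  C=46  D=3  E=11  F=30  G=6  H=16
Finish order: D → G → E → H → B → F → A → C

E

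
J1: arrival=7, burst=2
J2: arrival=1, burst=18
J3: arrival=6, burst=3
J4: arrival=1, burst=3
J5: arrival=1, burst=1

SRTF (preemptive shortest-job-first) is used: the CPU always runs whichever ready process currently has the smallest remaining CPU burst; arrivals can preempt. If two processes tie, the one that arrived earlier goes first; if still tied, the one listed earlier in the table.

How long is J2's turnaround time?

Schedule: | idle 0-1 | J5 1-2 | J4 2-5 | J2 5-6 | J3 6-9 | J1 9-11 | J2 11-28 |
Completion: J1=11  J2=28  J3=9  J4=5  J5=2
Turnaround(J2) = completion − arrival = 28 − 1 = 27

27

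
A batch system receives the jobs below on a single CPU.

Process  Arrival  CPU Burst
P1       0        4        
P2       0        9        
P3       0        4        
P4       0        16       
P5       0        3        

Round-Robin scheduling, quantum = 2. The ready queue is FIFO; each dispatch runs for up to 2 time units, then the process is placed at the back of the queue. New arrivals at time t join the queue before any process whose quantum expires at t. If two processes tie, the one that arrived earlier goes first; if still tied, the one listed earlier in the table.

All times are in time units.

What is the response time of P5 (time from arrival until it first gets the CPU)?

8

Schedule: | P1 0-2 | P2 2-4 | P3 4-6 | P4 6-8 | P5 8-10 | P1 10-12 | P2 12-14 | P3 14-16 | P4 16-18 | P5 18-19 | P2 19-21 | P4 21-23 | P2 23-25 | P4 25-27 | P2 27-28 | P4 28-36 |
Completion: P1=12  P2=28  P3=16  P4=36  P5=19
Turnaround (C−A): P1=12  P2=28  P3=16  P4=36  P5=19
Response(P5) = first start − arrival = 8 − 0 = 8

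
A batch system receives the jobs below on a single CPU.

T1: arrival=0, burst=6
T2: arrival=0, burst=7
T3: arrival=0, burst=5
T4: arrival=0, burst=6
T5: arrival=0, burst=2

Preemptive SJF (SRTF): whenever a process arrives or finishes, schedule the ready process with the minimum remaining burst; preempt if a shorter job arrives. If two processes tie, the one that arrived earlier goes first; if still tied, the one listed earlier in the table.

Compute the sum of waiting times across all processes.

41

Gantt: | T5 0-2 | T3 2-7 | T1 7-13 | T4 13-19 | T2 19-26 |
Completion: T1=13  T2=26  T3=7  T4=19  T5=2
Turnaround (C−A): T1=13  T2=26  T3=7  T4=19  T5=2
Waiting = turnaround − burst: T1=7, T2=19, T3=2, T4=13, T5=0
Total waiting = 7 + 19 + 2 + 13 + 0 = 41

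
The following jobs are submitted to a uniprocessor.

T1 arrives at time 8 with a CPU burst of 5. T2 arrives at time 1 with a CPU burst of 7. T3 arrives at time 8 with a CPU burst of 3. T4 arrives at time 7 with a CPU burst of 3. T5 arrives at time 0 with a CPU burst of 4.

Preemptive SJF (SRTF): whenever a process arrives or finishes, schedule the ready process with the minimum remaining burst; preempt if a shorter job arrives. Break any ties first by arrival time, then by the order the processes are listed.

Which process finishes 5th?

Schedule: | T5 0-4 | T2 4-7 | T4 7-10 | T3 10-13 | T2 13-17 | T1 17-22 |
Completion: T1=22  T2=17  T3=13  T4=10  T5=4
Turnaround (C−A): T1=14  T2=16  T3=5  T4=3  T5=4
Finish order: T5 → T4 → T3 → T2 → T1

T1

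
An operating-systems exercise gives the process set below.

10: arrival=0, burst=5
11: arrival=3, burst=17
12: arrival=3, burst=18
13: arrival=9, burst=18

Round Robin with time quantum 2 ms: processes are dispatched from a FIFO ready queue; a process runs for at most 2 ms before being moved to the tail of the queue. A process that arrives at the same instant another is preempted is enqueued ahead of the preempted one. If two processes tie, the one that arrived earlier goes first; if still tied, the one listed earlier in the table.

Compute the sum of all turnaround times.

Timeline: | 10 0-4 | 11 4-6 | 12 6-8 | 10 8-9 | 11 9-11 | 12 11-13 | 13 13-15 | 11 15-17 | 12 17-19 | 13 19-21 | 11 21-23 | 12 23-25 | 13 25-27 | 11 27-29 | 12 29-31 | 13 31-33 | 11 33-35 | 12 35-37 | 13 37-39 | 11 39-41 | 12 41-43 | 13 43-45 | 11 45-47 | 12 47-49 | 13 49-51 | 11 51-52 | 12 52-54 | 13 54-58 |
Completion: 10=9  11=52  12=54  13=58
Turnaround (C−A): 10=9  11=49  12=51  13=49
Turnaround = completion − arrival: 10=9, 11=49, 12=51, 13=49
Total turnaround = 9 + 49 + 51 + 49 = 158

158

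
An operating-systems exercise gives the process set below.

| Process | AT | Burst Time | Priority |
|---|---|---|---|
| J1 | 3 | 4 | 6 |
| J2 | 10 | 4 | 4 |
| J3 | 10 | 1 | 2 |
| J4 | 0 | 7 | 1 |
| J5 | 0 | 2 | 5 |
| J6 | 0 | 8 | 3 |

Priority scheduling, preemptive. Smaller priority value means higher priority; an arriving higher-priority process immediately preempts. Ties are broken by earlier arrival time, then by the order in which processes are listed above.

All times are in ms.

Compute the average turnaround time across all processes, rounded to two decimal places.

13.17

Timeline: | J4 0-7 | J6 7-10 | J3 10-11 | J6 11-16 | J2 16-20 | J5 20-22 | J1 22-26 |
Completion: J1=26  J2=20  J3=11  J4=7  J5=22  J6=16
Turnaround times: J1=23, J2=10, J3=1, J4=7, J5=22, J6=16
Average turnaround = (23+10+1+7+22+16) / 6 = 79/6 = 13.17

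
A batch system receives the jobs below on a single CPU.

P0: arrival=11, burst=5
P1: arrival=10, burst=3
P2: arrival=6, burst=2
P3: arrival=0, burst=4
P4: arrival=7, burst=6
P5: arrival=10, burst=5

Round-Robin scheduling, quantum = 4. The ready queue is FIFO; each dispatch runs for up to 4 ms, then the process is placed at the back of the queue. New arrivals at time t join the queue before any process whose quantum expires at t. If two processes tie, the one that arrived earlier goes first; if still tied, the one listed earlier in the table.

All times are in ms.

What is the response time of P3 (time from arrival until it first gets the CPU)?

0

Gantt: | P3 0-4 | idle 4-6 | P2 6-8 | P4 8-12 | P1 12-15 | P5 15-19 | P0 19-23 | P4 23-25 | P5 25-26 | P0 26-27 |
Completion: P0=27  P1=15  P2=8  P3=4  P4=25  P5=26
Turnaround (C−A): P0=16  P1=5  P2=2  P3=4  P4=18  P5=16
Response(P3) = first start − arrival = 0 − 0 = 0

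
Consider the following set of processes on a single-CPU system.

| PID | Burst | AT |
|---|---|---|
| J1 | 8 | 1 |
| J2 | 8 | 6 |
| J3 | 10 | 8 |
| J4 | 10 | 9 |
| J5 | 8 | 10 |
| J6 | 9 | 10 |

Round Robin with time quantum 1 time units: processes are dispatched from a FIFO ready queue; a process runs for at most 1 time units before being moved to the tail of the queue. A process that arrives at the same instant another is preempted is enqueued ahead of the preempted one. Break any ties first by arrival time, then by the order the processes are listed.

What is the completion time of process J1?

Gantt: | idle 0-1 | J1 1-6 | J2 6-7 | J1 7-8 | J2 8-9 | J3 9-10 | J1 10-11 | J4 11-12 | J2 12-13 | J5 13-14 | J6 14-15 | J3 15-16 | J1 16-17 | J4 17-18 | J2 18-19 | J5 19-20 | J6 20-21 | J3 21-22 | J4 22-23 | J2 23-24 | J5 24-25 | J6 25-26 | J3 26-27 | J4 27-28 | J2 28-29 | J5 29-30 | J6 30-31 | J3 31-32 | J4 32-33 | J2 33-34 | J5 34-35 | J6 35-36 | J3 36-37 | J4 37-38 | J2 38-39 | J5 39-40 | J6 40-41 | J3 41-42 | J4 42-43 | J5 43-44 | J6 44-45 | J3 45-46 | J4 46-47 | J5 47-48 | J6 48-49 | J3 49-50 | J4 50-51 | J6 51-52 | J3 52-53 | J4 53-54 |
Completion: J1=17  J2=39  J3=53  J4=54  J5=48  J6=52
Turnaround (C−A): J1=16  J2=33  J3=45  J4=45  J5=38  J6=42

17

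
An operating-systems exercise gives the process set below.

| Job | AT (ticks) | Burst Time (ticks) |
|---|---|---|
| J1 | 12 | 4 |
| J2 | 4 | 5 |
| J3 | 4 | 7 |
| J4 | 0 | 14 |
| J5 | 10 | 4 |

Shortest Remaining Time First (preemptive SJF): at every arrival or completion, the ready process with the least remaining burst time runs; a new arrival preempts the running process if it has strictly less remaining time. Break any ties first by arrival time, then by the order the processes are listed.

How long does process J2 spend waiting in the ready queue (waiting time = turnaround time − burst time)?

Schedule: | J4 0-4 | J2 4-9 | J3 9-10 | J5 10-14 | J1 14-18 | J3 18-24 | J4 24-34 |
Completion: J1=18  J2=9  J3=24  J4=34  J5=14
Waiting(J2) = turnaround − burst = 5 − 5 = 0

0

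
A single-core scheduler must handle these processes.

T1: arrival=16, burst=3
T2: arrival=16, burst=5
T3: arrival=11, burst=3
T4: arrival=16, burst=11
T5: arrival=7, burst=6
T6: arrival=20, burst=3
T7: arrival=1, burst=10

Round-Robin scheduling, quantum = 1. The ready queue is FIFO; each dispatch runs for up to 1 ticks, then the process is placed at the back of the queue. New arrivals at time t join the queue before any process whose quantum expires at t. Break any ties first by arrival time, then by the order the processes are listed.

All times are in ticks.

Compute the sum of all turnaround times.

112

Gantt: | idle 0-1 | T7 1-7 | T5 7-8 | T7 8-9 | T5 9-10 | T7 10-11 | T5 11-12 | T3 12-13 | T7 13-14 | T5 14-15 | T3 15-16 | T7 16-17 | T5 17-18 | T1 18-19 | T2 19-20 | T4 20-21 | T3 21-22 | T5 22-23 | T1 23-24 | T6 24-25 | T2 25-26 | T4 26-27 | T1 27-28 | T6 28-29 | T2 29-30 | T4 30-31 | T6 31-32 | T2 32-33 | T4 33-34 | T2 34-35 | T4 35-42 |
Completion: T1=28  T2=35  T3=22  T4=42  T5=23  T6=32  T7=17
Turnaround = completion − arrival: T1=12, T2=19, T3=11, T4=26, T5=16, T6=12, T7=16
Total turnaround = 12 + 19 + 11 + 26 + 16 + 12 + 16 = 112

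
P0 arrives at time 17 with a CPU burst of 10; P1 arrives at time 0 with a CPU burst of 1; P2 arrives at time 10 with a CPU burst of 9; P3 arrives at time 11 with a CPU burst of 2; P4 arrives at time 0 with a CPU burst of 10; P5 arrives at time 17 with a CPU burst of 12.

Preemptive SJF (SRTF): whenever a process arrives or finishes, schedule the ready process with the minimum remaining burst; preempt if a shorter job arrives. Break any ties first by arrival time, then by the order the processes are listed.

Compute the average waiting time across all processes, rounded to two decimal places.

4.00

Schedule: | P1 0-1 | P4 1-11 | P3 11-13 | P2 13-22 | P0 22-32 | P5 32-44 |
Completion: P0=32  P1=1  P2=22  P3=13  P4=11  P5=44
Turnaround (C−A): P0=15  P1=1  P2=12  P3=2  P4=11  P5=27
Waiting times: P0=5, P1=0, P2=3, P3=0, P4=1, P5=15
Average waiting = (5+0+3+0+1+15) / 6 = 24/6 = 4.00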